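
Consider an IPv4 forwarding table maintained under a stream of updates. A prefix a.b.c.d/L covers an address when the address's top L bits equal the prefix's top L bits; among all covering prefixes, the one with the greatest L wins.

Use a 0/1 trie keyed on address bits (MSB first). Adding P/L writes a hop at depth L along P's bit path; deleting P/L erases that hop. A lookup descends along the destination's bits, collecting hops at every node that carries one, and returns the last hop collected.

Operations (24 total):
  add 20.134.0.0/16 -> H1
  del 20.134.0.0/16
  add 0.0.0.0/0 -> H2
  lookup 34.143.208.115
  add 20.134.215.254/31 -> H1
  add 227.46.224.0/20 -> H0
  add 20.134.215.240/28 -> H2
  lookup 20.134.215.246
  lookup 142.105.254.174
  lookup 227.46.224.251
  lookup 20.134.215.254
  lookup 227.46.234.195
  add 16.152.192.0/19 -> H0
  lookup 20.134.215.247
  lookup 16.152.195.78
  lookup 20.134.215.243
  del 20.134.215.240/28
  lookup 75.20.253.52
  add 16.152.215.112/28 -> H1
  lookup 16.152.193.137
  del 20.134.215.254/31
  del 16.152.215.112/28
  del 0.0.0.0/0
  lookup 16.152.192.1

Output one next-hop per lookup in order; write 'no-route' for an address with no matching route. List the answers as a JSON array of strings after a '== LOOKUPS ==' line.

Process each operation:
  add 20.134.0.0/16 -> H1 at depth 16
  - 20.134.0.0/16 clear@16
  add 0.0.0.0/0 -> H2 at depth 0
  lookup 34.143.208.115: bits 00 walk d0:H2→d1:-→d2:- -> H2
  add 20.134.215.254/31 -> H1 at depth 31
  add 227.46.224.0/20 -> H0 at depth 20
  add 20.134.215.240/28 -> H2 at depth 28
  lookup 20.134.215.246: bits 0001010010000110110101111111 walk d0:H2→d1:-→d2:-→d3:-→d4:-→d5:-→d6:-→d7:-→d8:-→d9:-→d10:-→d11:-→d12:-→d13:-→d14:-→d15:-→d16:-→d17:-→d18:-→d19:-→d20:-→d21:-→d22:-→d23:-→d24:-→d25:-→d26:-→d27:-→d28:H2 -> H2
  lookup 142.105.254.174: bits 1 walk d0:H2→d1:- -> H2
  lookup 227.46.224.251: bits 11100011001011101110 walk d0:H2→d1:-→d2:-→d3:-→d4:-→d5:-→d6:-→d7:-→d8:-→d9:-→d10:-→d11:-→d12:-→d13:-→d14:-→d15:-→d16:-→d17:-→d18:-→d19:-→d20:H0 -> H0
  lookup 20.134.215.254: bits 0001010010000110110101111111111 walk d0:H2→d1:-→d2:-→d3:-→d4:-→d5:-→d6:-→d7:-→d8:-→d9:-→d10:-→d11:-→d12:-→d13:-→d14:-→d15:-→d16:-→d17:-→d18:-→d19:-→d20:-→d21:-→d22:-→d23:-→d24:-→d25:-→d26:-→d27:-→d28:H2→d29:-→d30:-→d31:H1 -> H1
  lookup 227.46.234.195: bits 11100011001011101110 walk d0:H2→d1:-→d2:-→d3:-→d4:-→d5:-→d6:-→d7:-→d8:-→d9:-→d10:-→d11:-→d12:-→d13:-→d14:-→d15:-→d16:-→d17:-→d18:-→d19:-→d20:H0 -> H0
  add 16.152.192.0/19 -> H0 at depth 19
  lookup 20.134.215.247: bits 0001010010000110110101111111 walk d0:H2→d1:-→d2:-→d3:-→d4:-→d5:-→d6:-→d7:-→d8:-→d9:-→d10:-→d11:-→d12:-→d13:-→d14:-→d15:-→d16:-→d17:-→d18:-→d19:-→d20:-→d21:-→d22:-→d23:-→d24:-→d25:-→d26:-→d27:-→d28:H2 -> H2
  lookup 16.152.195.78: bits 0001000010011000110 walk d0:H2→d1:-→d2:-→d3:-→d4:-→d5:-→d6:-→d7:-→d8:-→d9:-→d10:-→d11:-→d12:-→d13:-→d14:-→d15:-→d16:-→d17:-→d18:-→d19:H0 -> H0
  lookup 20.134.215.243: bits 0001010010000110110101111111 walk d0:H2→d1:-→d2:-→d3:-→d4:-→d5:-→d6:-→d7:-→d8:-→d9:-→d10:-→d11:-→d12:-→d13:-→d14:-→d15:-→d16:-→d17:-→d18:-→d19:-→d20:-→d21:-→d22:-→d23:-→d24:-→d25:-→d26:-→d27:-→d28:H2 -> H2
  - 20.134.215.240/28 clear@28
  lookup 75.20.253.52: bits 0 walk d0:H2→d1:- -> H2
  add 16.152.215.112/28 -> H1 at depth 28
  lookup 16.152.193.137: bits 0001000010011000110 walk d0:H2→d1:-→d2:-→d3:-→d4:-→d5:-→d6:-→d7:-→d8:-→d9:-→d10:-→d11:-→d12:-→d13:-→d14:-→d15:-→d16:-→d17:-→d18:-→d19:H0 -> H0
  - 20.134.215.254/31 clear@31
  - 16.152.215.112/28 clear@28
  - 0.0.0.0/0 clear@0
  lookup 16.152.192.1: bits 0001000010011000110 walk d0:-→d1:-→d2:-→d3:-→d4:-→d5:-→d6:-→d7:-→d8:-→d9:-→d10:-→d11:-→d12:-→d13:-→d14:-→d15:-→d16:-→d17:-→d18:-→d19:H0 -> H0

== LOOKUPS ==
["H2","H2","H2","H0","H1","H0","H2","H0","H2","H2","H0","H0"]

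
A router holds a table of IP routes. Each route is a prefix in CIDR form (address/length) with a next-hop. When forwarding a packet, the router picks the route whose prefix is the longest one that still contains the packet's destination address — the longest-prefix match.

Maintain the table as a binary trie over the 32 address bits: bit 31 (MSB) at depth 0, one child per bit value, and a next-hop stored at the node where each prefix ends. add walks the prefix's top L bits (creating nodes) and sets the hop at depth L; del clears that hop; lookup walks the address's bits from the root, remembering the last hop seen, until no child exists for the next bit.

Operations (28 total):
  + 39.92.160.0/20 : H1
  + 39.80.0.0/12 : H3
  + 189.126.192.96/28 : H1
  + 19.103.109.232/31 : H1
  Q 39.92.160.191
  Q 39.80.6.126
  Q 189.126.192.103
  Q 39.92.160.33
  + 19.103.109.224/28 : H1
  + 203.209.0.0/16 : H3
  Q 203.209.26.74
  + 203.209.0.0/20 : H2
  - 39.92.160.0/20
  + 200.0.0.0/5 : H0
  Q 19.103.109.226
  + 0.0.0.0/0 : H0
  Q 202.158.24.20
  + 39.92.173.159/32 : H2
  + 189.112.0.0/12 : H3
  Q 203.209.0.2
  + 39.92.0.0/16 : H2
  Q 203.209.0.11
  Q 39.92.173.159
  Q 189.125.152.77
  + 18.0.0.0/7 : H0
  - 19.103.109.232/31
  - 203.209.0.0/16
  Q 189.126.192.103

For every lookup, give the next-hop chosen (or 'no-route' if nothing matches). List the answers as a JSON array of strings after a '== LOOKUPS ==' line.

Trace:
  + 39.92.160.0/20 (H1) depth=20
  + 39.80.0.0/12 (H3) depth=12
  + 189.126.192.96/28 (H1) depth=28
  + 19.103.109.232/31 (H1) depth=31
  ? 39.92.160.191  path d0:-→d1:-→d2:-→d3:-→d4:-→d5:-→d6:-→d7:-→d8:-→d9:-→d10:-→d11:-→d12:H3→d13:-→d14:-→d15:-→d16:-→d17:-→d18:-→d19:-→d20:H1  best=H1
  ? 39.80.6.126  path d0:-→d1:-→d2:-→d3:-→d4:-→d5:-→d6:-→d7:-→d8:-→d9:-→d10:-→d11:-→d12:H3  best=H3
  ? 189.126.192.103  path d0:-→d1:-→d2:-→d3:-→d4:-→d5:-→d6:-→d7:-→d8:-→d9:-→d10:-→d11:-→d12:-→d13:-→d14:-→d15:-→d16:-→d17:-→d18:-→d19:-→d20:-→d21:-→d22:-→d23:-→d24:-→d25:-→d26:-→d27:-→d28:H1  best=H1
  ? 39.92.160.33  path d0:-→d1:-→d2:-→d3:-→d4:-→d5:-→d6:-→d7:-→d8:-→d9:-→d10:-→d11:-→d12:H3→d13:-→d14:-→d15:-→d16:-→d17:-→d18:-→d19:-→d20:H1  best=H1
  + 19.103.109.224/28 (H1) depth=28
  + 203.209.0.0/16 (H3) depth=16
  ? 203.209.26.74  path d0:-→d1:-→d2:-→d3:-→d4:-→d5:-→d6:-→d7:-→d8:-→d9:-→d10:-→d11:-→d12:-→d13:-→d14:-→d15:-→d16:H3  best=H3
  + 203.209.0.0/20 (H2) depth=20
  del 39.92.160.0/20 (clear depth 20)
  + 200.0.0.0/5 (H0) depth=5
  ? 19.103.109.226  path d0:-→d1:-→d2:-→d3:-→d4:-→d5:-→d6:-→d7:-→d8:-→d9:-→d10:-→d11:-→d12:-→d13:-→d14:-→d15:-→d16:-→d17:-→d18:-→d19:-→d20:-→d21:-→d22:-→d23:-→d24:-→d25:-→d26:-→d27:-→d28:H1  best=H1
  + 0.0.0.0/0 (H0) depth=0
  ? 202.158.24.20  path d0:H0→d1:-→d2:-→d3:-→d4:-→d5:H0→d6:-→d7:-  best=H0
  + 39.92.173.159/32 (H2) depth=32
  + 189.112.0.0/12 (H3) depth=12
  ? 203.209.0.2  path d0:H0→d1:-→d2:-→d3:-→d4:-→d5:H0→d6:-→d7:-→d8:-→d9:-→d10:-→d11:-→d12:-→d13:-→d14:-→d15:-→d16:H3→d17:-→d18:-→d19:-→d20:H2  best=H2
  + 39.92.0.0/16 (H2) depth=16
  ? 203.209.0.11  path d0:H0→d1:-→d2:-→d3:-→d4:-→d5:H0→d6:-→d7:-→d8:-→d9:-→d10:-→d11:-→d12:-→d13:-→d14:-→d15:-→d16:H3→d17:-→d18:-→d19:-→d20:H2  best=H2
  ? 39.92.173.159  path d0:H0→d1:-→d2:-→d3:-→d4:-→d5:-→d6:-→d7:-→d8:-→d9:-→d10:-→d11:-→d12:H3→d13:-→d14:-→d15:-→d16:H2→d17:-→d18:-→d19:-→d20:-→d21:-→d22:-→d23:-→d24:-→d25:-→d26:-→d27:-→d28:-→d29:-→d30:-→d31:-→d32:H2  best=H2
  ? 189.125.152.77  path d0:H0→d1:-→d2:-→d3:-→d4:-→d5:-→d6:-→d7:-→d8:-→d9:-→d10:-→d11:-→d12:H3→d13:-→d14:-  best=H3
  + 18.0.0.0/7 (H0) depth=7
  del 19.103.109.232/31 (clear depth 31)
  del 203.209.0.0/16 (clear depth 16)
  ? 189.126.192.103  path d0:H0→d1:-→d2:-→d3:-→d4:-→d5:-→d6:-→d7:-→d8:-→d9:-→d10:-→d11:-→d12:H3→d13:-→d14:-→d15:-→d16:-→d17:-→d18:-→d19:-→d20:-→d21:-→d22:-→d23:-→d24:-→d25:-→d26:-→d27:-→d28:H1  best=H1

== LOOKUPS ==
["H1","H3","H1","H1","H3","H1","H0","H2","H2","H2","H3","H1"]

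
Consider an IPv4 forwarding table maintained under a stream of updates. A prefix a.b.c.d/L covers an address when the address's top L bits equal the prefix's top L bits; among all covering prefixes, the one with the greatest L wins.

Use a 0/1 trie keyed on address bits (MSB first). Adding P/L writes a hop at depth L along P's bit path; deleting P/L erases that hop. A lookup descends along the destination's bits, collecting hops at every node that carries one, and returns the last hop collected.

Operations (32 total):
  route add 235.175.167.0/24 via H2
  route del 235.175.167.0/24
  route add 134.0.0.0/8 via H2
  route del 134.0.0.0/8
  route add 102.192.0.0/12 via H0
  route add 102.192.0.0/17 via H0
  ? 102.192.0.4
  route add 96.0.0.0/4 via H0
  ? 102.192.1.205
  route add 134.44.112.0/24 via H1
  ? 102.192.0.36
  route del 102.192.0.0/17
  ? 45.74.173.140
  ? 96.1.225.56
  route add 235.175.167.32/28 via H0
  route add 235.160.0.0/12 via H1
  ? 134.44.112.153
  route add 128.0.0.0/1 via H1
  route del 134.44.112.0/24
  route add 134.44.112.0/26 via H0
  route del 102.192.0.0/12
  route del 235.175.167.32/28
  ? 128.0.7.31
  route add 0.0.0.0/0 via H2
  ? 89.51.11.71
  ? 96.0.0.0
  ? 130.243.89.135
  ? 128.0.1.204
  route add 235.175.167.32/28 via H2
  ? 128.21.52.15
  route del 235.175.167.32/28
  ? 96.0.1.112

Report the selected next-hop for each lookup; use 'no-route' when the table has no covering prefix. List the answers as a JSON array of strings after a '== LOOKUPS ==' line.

Process each operation:
  + 235.175.167.0/24 (H2) depth=24
  del 235.175.167.0/24 (clear depth 24)
  + 134.0.0.0/8 (H2) depth=8
  del 134.0.0.0/8 (clear depth 8)
  + 102.192.0.0/12 (H0) depth=12
  + 102.192.0.0/17 (H0) depth=17
  ? 102.192.0.4  path d0:-→d1:-→d2:-→d3:-→d4:-→d5:-→d6:-→d7:-→d8:-→d9:-→d10:-→d11:-→d12:H0→d13:-→d14:-→d15:-→d16:-→d17:H0  best=H0
  + 96.0.0.0/4 (H0) depth=4
  ? 102.192.1.205  path d0:-→d1:-→d2:-→d3:-→d4:H0→d5:-→d6:-→d7:-→d8:-→d9:-→d10:-→d11:-→d12:H0→d13:-→d14:-→d15:-→d16:-→d17:H0  best=H0
  + 134.44.112.0/24 (H1) depth=24
  ? 102.192.0.36  path d0:-→d1:-→d2:-→d3:-→d4:H0→d5:-→d6:-→d7:-→d8:-→d9:-→d10:-→d11:-→d12:H0→d13:-→d14:-→d15:-→d16:-→d17:H0  best=H0
  del 102.192.0.0/17 (clear depth 17)
  ? 45.74.173.140  path d0:-→d1:-  best=no-route
  ? 96.1.225.56  path d0:-→d1:-→d2:-→d3:-→d4:H0→d5:-  best=H0
  + 235.175.167.32/28 (H0) depth=28
  + 235.160.0.0/12 (H1) depth=12
  ? 134.44.112.153  path d0:-→d1:-→d2:-→d3:-→d4:-→d5:-→d6:-→d7:-→d8:-→d9:-→d10:-→d11:-→d12:-→d13:-→d14:-→d15:-→d16:-→d17:-→d18:-→d19:-→d20:-→d21:-→d22:-→d23:-→d24:H1  best=H1
  + 128.0.0.0/1 (H1) depth=1
  del 134.44.112.0/24 (clear depth 24)
  + 134.44.112.0/26 (H0) depth=26
  del 102.192.0.0/12 (clear depth 12)
  del 235.175.167.32/28 (clear depth 28)
  ? 128.0.7.31  path d0:-→d1:H1→d2:-→d3:-→d4:-→d5:-  best=H1
  + 0.0.0.0/0 (H2) depth=0
  ? 89.51.11.71  path d0:H2→d1:-→d2:-  best=H2
  ? 96.0.0.0  path d0:H2→d1:-→d2:-→d3:-→d4:H0→d5:-  best=H0
  ? 130.243.89.135  path d0:H2→d1:H1→d2:-→d3:-→d4:-→d5:-  best=H1
  ? 128.0.1.204  path d0:H2→d1:H1→d2:-→d3:-→d4:-→d5:-  best=H1
  + 235.175.167.32/28 (H2) depth=28
  ? 128.21.52.15  path d0:H2→d1:H1→d2:-→d3:-→d4:-→d5:-  best=H1
  del 235.175.167.32/28 (clear depth 28)
  ? 96.0.1.112  path d0:H2→d1:-→d2:-→d3:-→d4:H0→d5:-  best=H0

== LOOKUPS ==
["H0","H0","H0","no-route","H0","H1","H1","H2","H0","H1","H1","H1","H0"]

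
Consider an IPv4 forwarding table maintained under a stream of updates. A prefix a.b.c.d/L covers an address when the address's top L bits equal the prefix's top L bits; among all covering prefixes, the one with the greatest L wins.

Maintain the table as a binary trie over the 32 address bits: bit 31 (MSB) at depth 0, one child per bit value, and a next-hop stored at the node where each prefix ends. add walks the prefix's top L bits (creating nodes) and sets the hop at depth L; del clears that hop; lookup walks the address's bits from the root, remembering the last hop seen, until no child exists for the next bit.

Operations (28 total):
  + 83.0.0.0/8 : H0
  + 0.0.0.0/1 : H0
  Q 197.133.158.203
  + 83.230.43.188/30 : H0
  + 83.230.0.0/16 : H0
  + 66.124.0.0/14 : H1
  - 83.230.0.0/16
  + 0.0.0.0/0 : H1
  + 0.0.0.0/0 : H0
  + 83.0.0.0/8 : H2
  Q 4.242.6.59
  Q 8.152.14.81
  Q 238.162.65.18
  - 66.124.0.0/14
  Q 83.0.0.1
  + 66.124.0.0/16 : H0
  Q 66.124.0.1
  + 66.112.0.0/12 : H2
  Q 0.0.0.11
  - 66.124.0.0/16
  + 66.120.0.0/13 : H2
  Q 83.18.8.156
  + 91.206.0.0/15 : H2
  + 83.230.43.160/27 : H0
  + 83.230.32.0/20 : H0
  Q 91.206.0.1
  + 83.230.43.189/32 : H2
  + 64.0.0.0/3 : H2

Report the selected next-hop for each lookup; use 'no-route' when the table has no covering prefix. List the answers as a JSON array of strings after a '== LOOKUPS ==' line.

Trace:
  + 83.0.0.0/8 (H0) depth=8
  + 0.0.0.0/1 (H0) depth=1
  lookup 197.133.158.203: bits ε walk d0:- -> no-route
  + 83.230.43.188/30 (H0) depth=30
  + 83.230.0.0/16 (H0) depth=16
  + 66.124.0.0/14 (H1) depth=14
  - 83.230.0.0/16 clear@16
  + 0.0.0.0/0 (H1) depth=0
  + 0.0.0.0/0 (H0) depth=0
  + 83.0.0.0/8 (H2) depth=8
  lookup 4.242.6.59: bits 0 walk d0:H0→d1:H0 -> H0
  lookup 8.152.14.81: bits 0 walk d0:H0→d1:H0 -> H0
  lookup 238.162.65.18: bits ε walk d0:H0 -> H0
  - 66.124.0.0/14 clear@14
  lookup 83.0.0.1: bits 01010011 walk d0:H0→d1:H0→d2:-→d3:-→d4:-→d5:-→d6:-→d7:-→d8:H2 -> H2
  + 66.124.0.0/16 (H0) depth=16
  lookup 66.124.0.1: bits 0100001001111100 walk d0:H0→d1:H0→d2:-→d3:-→d4:-→d5:-→d6:-→d7:-→d8:-→d9:-→d10:-→d11:-→d12:-→d13:-→d14:-→d15:-→d16:H0 -> H0
  + 66.112.0.0/12 (H2) depth=12
  lookup 0.0.0.11: bits 0 walk d0:H0→d1:H0 -> H0
  - 66.124.0.0/16 clear@16
  + 66.120.0.0/13 (H2) depth=13
  lookup 83.18.8.156: bits 01010011 walk d0:H0→d1:H0→d2:-→d3:-→d4:-→d5:-→d6:-→d7:-→d8:H2 -> H2
  + 91.206.0.0/15 (H2) depth=15
  + 83.230.43.160/27 (H0) depth=27
  + 83.230.32.0/20 (H0) depth=20
  lookup 91.206.0.1: bits 010110111100111 walk d0:H0→d1:H0→d2:-→d3:-→d4:-→d5:-→d6:-→d7:-→d8:-→d9:-→d10:-→d11:-→d12:-→d13:-→d14:-→d15:H2 -> H2
  + 83.230.43.189/32 (H2) depth=32
  + 64.0.0.0/3 (H2) depth=3

== LOOKUPS ==
["no-route","H0","H0","H0","H2","H0","H0","H2","H2"]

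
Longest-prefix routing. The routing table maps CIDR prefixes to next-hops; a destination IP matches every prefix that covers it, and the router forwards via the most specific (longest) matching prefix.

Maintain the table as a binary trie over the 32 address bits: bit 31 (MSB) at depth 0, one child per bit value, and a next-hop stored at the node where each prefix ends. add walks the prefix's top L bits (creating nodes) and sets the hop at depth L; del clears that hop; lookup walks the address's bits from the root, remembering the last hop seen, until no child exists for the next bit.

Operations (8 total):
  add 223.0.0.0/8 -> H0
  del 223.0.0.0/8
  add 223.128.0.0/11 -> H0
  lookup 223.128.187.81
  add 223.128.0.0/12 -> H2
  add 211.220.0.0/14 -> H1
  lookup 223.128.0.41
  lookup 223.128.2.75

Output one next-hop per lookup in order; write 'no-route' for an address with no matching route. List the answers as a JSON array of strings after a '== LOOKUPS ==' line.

Apply in order:
  + 223.0.0.0/8 (H0) depth=8
  - 223.0.0.0/8 clear@8
  + 223.128.0.0/11 (H0) depth=11
  lookup 223.128.187.81: bits 11011111100 walk d0:-→d1:-→d2:-→d3:-→d4:-→d5:-→d6:-→d7:-→d8:-→d9:-→d10:-→d11:H0 -> H0
  + 223.128.0.0/12 (H2) depth=12
  + 211.220.0.0/14 (H1) depth=14
  lookup 223.128.0.41: bits 110111111000 walk d0:-→d1:-→d2:-→d3:-→d4:-→d5:-→d6:-→d7:-→d8:-→d9:-→d10:-→d11:H0→d12:H2 -> H2
  lookup 223.128.2.75: bits 110111111000 walk d0:-→d1:-→d2:-→d3:-→d4:-→d5:-→d6:-→d7:-→d8:-→d9:-→d10:-→d11:H0→d12:H2 -> H2

== LOOKUPS ==
["H0","H2","H2"]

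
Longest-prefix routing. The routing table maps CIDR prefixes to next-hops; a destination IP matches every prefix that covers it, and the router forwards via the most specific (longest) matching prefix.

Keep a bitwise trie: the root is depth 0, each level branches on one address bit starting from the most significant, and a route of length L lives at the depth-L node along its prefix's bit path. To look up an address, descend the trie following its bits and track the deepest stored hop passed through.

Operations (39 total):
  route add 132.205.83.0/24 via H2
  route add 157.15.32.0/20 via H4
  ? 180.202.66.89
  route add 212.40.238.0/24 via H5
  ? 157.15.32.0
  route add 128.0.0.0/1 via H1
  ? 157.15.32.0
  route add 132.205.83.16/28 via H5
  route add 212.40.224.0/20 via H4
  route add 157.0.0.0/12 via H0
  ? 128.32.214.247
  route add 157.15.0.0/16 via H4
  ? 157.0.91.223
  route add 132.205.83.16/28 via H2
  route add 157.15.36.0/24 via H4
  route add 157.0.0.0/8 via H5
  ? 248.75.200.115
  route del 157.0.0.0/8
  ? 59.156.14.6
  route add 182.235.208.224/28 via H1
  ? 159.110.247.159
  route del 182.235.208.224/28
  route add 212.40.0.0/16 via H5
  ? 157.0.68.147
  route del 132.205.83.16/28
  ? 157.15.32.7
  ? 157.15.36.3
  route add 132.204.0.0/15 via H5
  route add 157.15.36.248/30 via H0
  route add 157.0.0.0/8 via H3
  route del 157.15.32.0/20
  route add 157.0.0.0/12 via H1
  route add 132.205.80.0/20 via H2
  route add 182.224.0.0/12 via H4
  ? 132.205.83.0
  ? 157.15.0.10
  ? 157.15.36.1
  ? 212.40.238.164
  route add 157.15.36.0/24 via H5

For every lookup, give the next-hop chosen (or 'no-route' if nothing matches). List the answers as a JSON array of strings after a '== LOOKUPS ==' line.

Trace:
  + 132.205.83.0/24 (H2) depth=24
  + 157.15.32.0/20 (H4) depth=20
  Q 180.202.66.89: descend 10 ; hops seen [∅] ; pick no-route
  + 212.40.238.0/24 (H5) depth=24
  Q 157.15.32.0: descend 10011101000011110010 ; hops seen [H4] ; pick H4
  + 128.0.0.0/1 (H1) depth=1
  Q 157.15.32.0: descend 10011101000011110010 ; hops seen [H1,H4] ; pick H4
  + 132.205.83.16/28 (H5) depth=28
  + 212.40.224.0/20 (H4) depth=20
  + 157.0.0.0/12 (H0) depth=12
  Q 128.32.214.247: descend 10000 ; hops seen [H1] ; pick H1
  + 157.15.0.0/16 (H4) depth=16
  Q 157.0.91.223: descend 100111010000 ; hops seen [H1,H0] ; pick H0
  + 132.205.83.16/28 (H2) depth=28
  + 157.15.36.0/24 (H4) depth=24
  + 157.0.0.0/8 (H5) depth=8
  Q 248.75.200.115: descend 11 ; hops seen [H1] ; pick H1
  - 157.0.0.0/8 clear@8
  Q 59.156.14.6: descend ε ; hops seen [∅] ; pick no-route
  + 182.235.208.224/28 (H1) depth=28
  Q 159.110.247.159: descend 100111 ; hops seen [H1] ; pick H1
  - 182.235.208.224/28 clear@28
  + 212.40.0.0/16 (H5) depth=16
  Q 157.0.68.147: descend 100111010000 ; hops seen [H1,H0] ; pick H0
  - 132.205.83.16/28 clear@28
  Q 157.15.32.7: descend 100111010000111100100 ; hops seen [H1,H0,H4,H4] ; pick H4
  Q 157.15.36.3: descend 100111010000111100100100 ; hops seen [H1,H0,H4,H4,H4] ; pick H4
  + 132.204.0.0/15 (H5) depth=15
  + 157.15.36.248/30 (H0) depth=30
  + 157.0.0.0/8 (H3) depth=8
  - 157.15.32.0/20 clear@20
  + 157.0.0.0/12 (H1) depth=12
  + 132.205.80.0/20 (H2) depth=20
  + 182.224.0.0/12 (H4) depth=12
  Q 132.205.83.0: descend 100001001100110101010011000 ; hops seen [H1,H5,H2,H2] ; pick H2
  Q 157.15.0.10: descend 100111010000111100 ; hops seen [H1,H3,H1,H4] ; pick H4
  Q 157.15.36.1: descend 100111010000111100100100 ; hops seen [H1,H3,H1,H4,H4] ; pick H4
  Q 212.40.238.164: descend 110101000010100011101110 ; hops seen [H1,H5,H4,H5] ; pick H5
  + 157.15.36.0/24 (H5) depth=24

== LOOKUPS ==
["no-route","H4","H4","H1","H0","H1","no-route","H1","H0","H4","H4","H2","H4","H4","H5"]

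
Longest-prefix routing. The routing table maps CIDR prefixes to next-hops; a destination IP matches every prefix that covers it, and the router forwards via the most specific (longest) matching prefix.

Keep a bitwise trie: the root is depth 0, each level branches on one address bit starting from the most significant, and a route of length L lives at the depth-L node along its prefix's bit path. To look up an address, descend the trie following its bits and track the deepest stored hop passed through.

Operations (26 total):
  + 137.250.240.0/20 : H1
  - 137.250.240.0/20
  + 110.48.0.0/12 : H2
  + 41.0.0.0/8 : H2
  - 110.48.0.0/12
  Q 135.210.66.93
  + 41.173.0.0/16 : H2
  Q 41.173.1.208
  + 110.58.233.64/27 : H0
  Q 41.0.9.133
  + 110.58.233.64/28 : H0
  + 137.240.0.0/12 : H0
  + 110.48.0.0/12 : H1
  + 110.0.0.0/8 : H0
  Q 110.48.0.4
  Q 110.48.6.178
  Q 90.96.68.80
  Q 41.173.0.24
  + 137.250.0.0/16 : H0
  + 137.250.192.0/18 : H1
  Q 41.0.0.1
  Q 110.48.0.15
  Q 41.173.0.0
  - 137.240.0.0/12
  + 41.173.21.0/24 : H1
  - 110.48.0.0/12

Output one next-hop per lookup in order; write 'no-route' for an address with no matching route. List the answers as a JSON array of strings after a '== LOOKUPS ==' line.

Trace:
  + 137.250.240.0/20 (H1) depth=20
  del 137.250.240.0/20 (clear depth 20)
  + 110.48.0.0/12 (H2) depth=12
  + 41.0.0.0/8 (H2) depth=8
  del 110.48.0.0/12 (clear depth 12)
  ? 135.210.66.93  path d0:-→d1:-→d2:-→d3:-→d4:-  best=no-route
  + 41.173.0.0/16 (H2) depth=16
  ? 41.173.1.208  path d0:-→d1:-→d2:-→d3:-→d4:-→d5:-→d6:-→d7:-→d8:H2→d9:-→d10:-→d11:-→d12:-→d13:-→d14:-→d15:-→d16:H2  best=H2
  + 110.58.233.64/27 (H0) depth=27
  ? 41.0.9.133  path d0:-→d1:-→d2:-→d3:-→d4:-→d5:-→d6:-→d7:-→d8:H2  best=H2
  + 110.58.233.64/28 (H0) depth=28
  + 137.240.0.0/12 (H0) depth=12
  + 110.48.0.0/12 (H1) depth=12
  + 110.0.0.0/8 (H0) depth=8
  ? 110.48.0.4  path d0:-→d1:-→d2:-→d3:-→d4:-→d5:-→d6:-→d7:-→d8:H0→d9:-→d10:-→d11:-→d12:H1  best=H1
  ? 110.48.6.178  path d0:-→d1:-→d2:-→d3:-→d4:-→d5:-→d6:-→d7:-→d8:H0→d9:-→d10:-→d11:-→d12:H1  best=H1
  ? 90.96.68.80  path d0:-→d1:-→d2:-  best=no-route
  ? 41.173.0.24  path d0:-→d1:-→d2:-→d3:-→d4:-→d5:-→d6:-→d7:-→d8:H2→d9:-→d10:-→d11:-→d12:-→d13:-→d14:-→d15:-→d16:H2  best=H2
  + 137.250.0.0/16 (H0) depth=16
  + 137.250.192.0/18 (H1) depth=18
  ? 41.0.0.1  path d0:-→d1:-→d2:-→d3:-→d4:-→d5:-→d6:-→d7:-→d8:H2  best=H2
  ? 110.48.0.15  path d0:-→d1:-→d2:-→d3:-→d4:-→d5:-→d6:-→d7:-→d8:H0→d9:-→d10:-→d11:-→d12:H1  best=H1
  ? 41.173.0.0  path d0:-→d1:-→d2:-→d3:-→d4:-→d5:-→d6:-→d7:-→d8:H2→d9:-→d10:-→d11:-→d12:-→d13:-→d14:-→d15:-→d16:H2  best=H2
  del 137.240.0.0/12 (clear depth 12)
  + 41.173.21.0/24 (H1) depth=24
  del 110.48.0.0/12 (clear depth 12)

== LOOKUPS ==
["no-route","H2","H2","H1","H1","no-route","H2","H2","H1","H2"]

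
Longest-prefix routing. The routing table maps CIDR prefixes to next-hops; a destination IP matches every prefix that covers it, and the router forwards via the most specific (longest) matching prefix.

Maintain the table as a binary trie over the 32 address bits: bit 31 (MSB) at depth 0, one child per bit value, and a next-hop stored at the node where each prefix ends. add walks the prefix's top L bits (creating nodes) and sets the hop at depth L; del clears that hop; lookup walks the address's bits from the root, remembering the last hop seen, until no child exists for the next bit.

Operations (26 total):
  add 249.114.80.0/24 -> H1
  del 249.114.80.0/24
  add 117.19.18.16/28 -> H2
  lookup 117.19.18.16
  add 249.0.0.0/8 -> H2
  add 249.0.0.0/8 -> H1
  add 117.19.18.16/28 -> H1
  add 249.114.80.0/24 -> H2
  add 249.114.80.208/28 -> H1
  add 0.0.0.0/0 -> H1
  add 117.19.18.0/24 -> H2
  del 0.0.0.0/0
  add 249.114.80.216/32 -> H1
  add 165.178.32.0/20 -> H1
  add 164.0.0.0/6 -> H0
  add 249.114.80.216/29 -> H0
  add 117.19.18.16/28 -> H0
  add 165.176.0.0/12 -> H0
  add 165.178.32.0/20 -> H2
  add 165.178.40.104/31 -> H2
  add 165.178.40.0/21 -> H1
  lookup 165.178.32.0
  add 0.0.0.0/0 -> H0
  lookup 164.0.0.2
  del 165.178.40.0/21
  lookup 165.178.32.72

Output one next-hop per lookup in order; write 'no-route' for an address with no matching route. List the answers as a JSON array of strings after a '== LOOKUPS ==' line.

Process each operation:
  + 249.114.80.0/24 (H1) depth=24
  del 249.114.80.0/24 (clear depth 24)
  + 117.19.18.16/28 (H2) depth=28
  Q 117.19.18.16: descend 0111010100010011000100100001 ; hops seen [H2] ; pick H2
  + 249.0.0.0/8 (H2) depth=8
  + 249.0.0.0/8 (H1) depth=8
  + 117.19.18.16/28 (H1) depth=28
  + 249.114.80.0/24 (H2) depth=24
  + 249.114.80.208/28 (H1) depth=28
  + 0.0.0.0/0 (H1) depth=0
  + 117.19.18.0/24 (H2) depth=24
  del 0.0.0.0/0 (clear depth 0)
  + 249.114.80.216/32 (H1) depth=32
  + 165.178.32.0/20 (H1) depth=20
  + 164.0.0.0/6 (H0) depth=6
  + 249.114.80.216/29 (H0) depth=29
  + 117.19.18.16/28 (H0) depth=28
  + 165.176.0.0/12 (H0) depth=12
  + 165.178.32.0/20 (H2) depth=20
  + 165.178.40.104/31 (H2) depth=31
  + 165.178.40.0/21 (H1) depth=21
  Q 165.178.32.0: descend 10100101101100100010 ; hops seen [H0,H0,H2] ; pick H2
  + 0.0.0.0/0 (H0) depth=0
  Q 164.0.0.2: descend 1010010 ; hops seen [H0,H0] ; pick H0
  del 165.178.40.0/21 (clear depth 21)
  Q 165.178.32.72: descend 10100101101100100010 ; hops seen [H0,H0,H0,H2] ; pick H2

== LOOKUPS ==
["H2","H2","H0","H2"]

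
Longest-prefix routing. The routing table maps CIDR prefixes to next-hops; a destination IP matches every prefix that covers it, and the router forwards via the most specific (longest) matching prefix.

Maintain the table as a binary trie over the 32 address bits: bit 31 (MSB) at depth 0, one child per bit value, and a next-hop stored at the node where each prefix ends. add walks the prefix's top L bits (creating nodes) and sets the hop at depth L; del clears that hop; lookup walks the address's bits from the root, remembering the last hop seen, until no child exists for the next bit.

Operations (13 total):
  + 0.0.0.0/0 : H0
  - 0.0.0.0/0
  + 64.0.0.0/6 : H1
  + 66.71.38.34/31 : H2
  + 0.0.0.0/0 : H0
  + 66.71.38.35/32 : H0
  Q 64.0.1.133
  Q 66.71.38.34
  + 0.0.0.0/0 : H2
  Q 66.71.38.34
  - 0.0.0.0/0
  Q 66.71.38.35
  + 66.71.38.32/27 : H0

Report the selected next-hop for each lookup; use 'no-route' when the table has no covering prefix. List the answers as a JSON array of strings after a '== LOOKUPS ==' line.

Apply in order:
  + 0.0.0.0/0 (H0) depth=0
  del 0.0.0.0/0 (clear depth 0)
  + 64.0.0.0/6 (H1) depth=6
  + 66.71.38.34/31 (H2) depth=31
  + 0.0.0.0/0 (H0) depth=0
  + 66.71.38.35/32 (H0) depth=32
  ? 64.0.1.133  path d0:H0→d1:-→d2:-→d3:-→d4:-→d5:-→d6:H1  best=H1
  ? 66.71.38.34  path d0:H0→d1:-→d2:-→d3:-→d4:-→d5:-→d6:H1→d7:-→d8:-→d9:-→d10:-→d11:-→d12:-→d13:-→d14:-→d15:-→d16:-→d17:-→d18:-→d19:-→d20:-→d21:-→d22:-→d23:-→d24:-→d25:-→d26:-→d27:-→d28:-→d29:-→d30:-→d31:H2  best=H2
  + 0.0.0.0/0 (H2) depth=0
  ? 66.71.38.34  path d0:H2→d1:-→d2:-→d3:-→d4:-→d5:-→d6:H1→d7:-→d8:-→d9:-→d10:-→d11:-→d12:-→d13:-→d14:-→d15:-→d16:-→d17:-→d18:-→d19:-→d20:-→d21:-→d22:-→d23:-→d24:-→d25:-→d26:-→d27:-→d28:-→d29:-→d30:-→d31:H2  best=H2
  del 0.0.0.0/0 (clear depth 0)
  ? 66.71.38.35  path d0:-→d1:-→d2:-→d3:-→d4:-→d5:-→d6:H1→d7:-→d8:-→d9:-→d10:-→d11:-→d12:-→d13:-→d14:-→d15:-→d16:-→d17:-→d18:-→d19:-→d20:-→d21:-→d22:-→d23:-→d24:-→d25:-→d26:-→d27:-→d28:-→d29:-→d30:-→d31:H2→d32:H0  best=H0
  + 66.71.38.32/27 (H0) depth=27

== LOOKUPS ==
["H1","H2","H2","H0"]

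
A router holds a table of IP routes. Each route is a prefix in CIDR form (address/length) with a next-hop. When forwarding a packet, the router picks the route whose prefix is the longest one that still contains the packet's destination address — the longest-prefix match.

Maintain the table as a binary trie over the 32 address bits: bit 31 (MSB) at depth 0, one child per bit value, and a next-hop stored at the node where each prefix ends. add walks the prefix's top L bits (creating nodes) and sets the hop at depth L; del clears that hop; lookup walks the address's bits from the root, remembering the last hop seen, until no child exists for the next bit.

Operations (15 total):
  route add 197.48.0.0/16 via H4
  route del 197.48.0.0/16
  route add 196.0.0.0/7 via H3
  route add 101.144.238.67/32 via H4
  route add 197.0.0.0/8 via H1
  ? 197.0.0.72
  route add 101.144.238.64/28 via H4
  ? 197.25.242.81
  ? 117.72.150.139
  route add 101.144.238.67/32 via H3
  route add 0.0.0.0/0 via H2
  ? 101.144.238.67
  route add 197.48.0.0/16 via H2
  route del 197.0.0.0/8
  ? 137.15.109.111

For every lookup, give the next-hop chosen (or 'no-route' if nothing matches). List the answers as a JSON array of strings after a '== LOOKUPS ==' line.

Apply in order:
  add 197.48.0.0/16 -> H4 at depth 16
  del 197.48.0.0/16 (clear depth 16)
  add 196.0.0.0/7 -> H3 at depth 7
  add 101.144.238.67/32 -> H4 at depth 32
  add 197.0.0.0/8 -> H1 at depth 8
  ? 197.0.0.72  path d0:-→d1:-→d2:-→d3:-→d4:-→d5:-→d6:-→d7:H3→d8:H1→d9:-→d10:-  best=H1
  add 101.144.238.64/28 -> H4 at depth 28
  ? 197.25.242.81  path d0:-→d1:-→d2:-→d3:-→d4:-→d5:-→d6:-→d7:H3→d8:H1→d9:-→d10:-  best=H1
  ? 117.72.150.139  path d0:-→d1:-→d2:-→d3:-  best=no-route
  add 101.144.238.67/32 -> H3 at depth 32
  add 0.0.0.0/0 -> H2 at depth 0
  ? 101.144.238.67  path d0:H2→d1:-→d2:-→d3:-→d4:-→d5:-→d6:-→d7:-→d8:-→d9:-→d10:-→d11:-→d12:-→d13:-→d14:-→d15:-→d16:-→d17:-→d18:-→d19:-→d20:-→d21:-→d22:-→d23:-→d24:-→d25:-→d26:-→d27:-→d28:H4→d29:-→d30:-→d31:-→d32:H3  best=H3
  add 197.48.0.0/16 -> H2 at depth 16
  del 197.0.0.0/8 (clear depth 8)
  ? 137.15.109.111  path d0:H2→d1:-  best=H2

== LOOKUPS ==
["H1","H1","no-route","H3","H2"]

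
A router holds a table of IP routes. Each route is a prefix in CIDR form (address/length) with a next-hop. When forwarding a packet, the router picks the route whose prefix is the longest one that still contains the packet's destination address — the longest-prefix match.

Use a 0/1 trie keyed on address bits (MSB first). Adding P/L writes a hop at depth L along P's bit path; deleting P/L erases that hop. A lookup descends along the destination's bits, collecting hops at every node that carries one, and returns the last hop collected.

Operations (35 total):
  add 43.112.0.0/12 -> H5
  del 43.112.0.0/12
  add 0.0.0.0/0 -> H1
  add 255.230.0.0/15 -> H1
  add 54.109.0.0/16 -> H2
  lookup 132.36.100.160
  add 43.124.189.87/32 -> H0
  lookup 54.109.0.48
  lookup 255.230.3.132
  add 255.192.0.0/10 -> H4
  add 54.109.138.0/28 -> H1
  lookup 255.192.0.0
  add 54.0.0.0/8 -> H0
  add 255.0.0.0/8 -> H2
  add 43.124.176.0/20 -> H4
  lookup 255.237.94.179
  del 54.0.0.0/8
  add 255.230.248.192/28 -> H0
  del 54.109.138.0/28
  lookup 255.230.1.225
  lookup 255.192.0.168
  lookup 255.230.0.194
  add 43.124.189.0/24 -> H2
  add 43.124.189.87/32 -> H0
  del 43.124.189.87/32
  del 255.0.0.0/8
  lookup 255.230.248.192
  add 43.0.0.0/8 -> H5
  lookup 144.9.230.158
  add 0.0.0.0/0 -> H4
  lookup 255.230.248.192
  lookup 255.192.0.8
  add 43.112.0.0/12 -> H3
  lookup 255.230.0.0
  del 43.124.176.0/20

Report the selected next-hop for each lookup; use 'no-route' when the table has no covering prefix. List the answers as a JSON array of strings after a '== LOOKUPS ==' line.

Process each operation:
  add 43.112.0.0/12 -> H5 at depth 12
  - 43.112.0.0/12 clear@12
  add 0.0.0.0/0 -> H1 at depth 0
  add 255.230.0.0/15 -> H1 at depth 15
  add 54.109.0.0/16 -> H2 at depth 16
  ? 132.36.100.160  path d0:H1→d1:-  best=H1
  add 43.124.189.87/32 -> H0 at depth 32
  ? 54.109.0.48  path d0:H1→d1:-→d2:-→d3:-→d4:-→d5:-→d6:-→d7:-→d8:-→d9:-→d10:-→d11:-→d12:-→d13:-→d14:-→d15:-→d16:H2  best=H2
  ? 255.230.3.132  path d0:H1→d1:-→d2:-→d3:-→d4:-→d5:-→d6:-→d7:-→d8:-→d9:-→d10:-→d11:-→d12:-→d13:-→d14:-→d15:H1  best=H1
  add 255.192.0.0/10 -> H4 at depth 10
  add 54.109.138.0/28 -> H1 at depth 28
  ? 255.192.0.0  path d0:H1→d1:-→d2:-→d3:-→d4:-→d5:-→d6:-→d7:-→d8:-→d9:-→d10:H4  best=H4
  add 54.0.0.0/8 -> H0 at depth 8
  add 255.0.0.0/8 -> H2 at depth 8
  add 43.124.176.0/20 -> H4 at depth 20
  ? 255.237.94.179  path d0:H1→d1:-→d2:-→d3:-→d4:-→d5:-→d6:-→d7:-→d8:H2→d9:-→d10:H4→d11:-→d12:-  best=H4
  - 54.0.0.0/8 clear@8
  add 255.230.248.192/28 -> H0 at depth 28
  - 54.109.138.0/28 clear@28
  ? 255.230.1.225  path d0:H1→d1:-→d2:-→d3:-→d4:-→d5:-→d6:-→d7:-→d8:H2→d9:-→d10:H4→d11:-→d12:-→d13:-→d14:-→d15:H1→d16:-  best=H1
  ? 255.192.0.168  path d0:H1→d1:-→d2:-→d3:-→d4:-→d5:-→d6:-→d7:-→d8:H2→d9:-→d10:H4  best=H4
  ? 255.230.0.194  path d0:H1→d1:-→d2:-→d3:-→d4:-→d5:-→d6:-→d7:-→d8:H2→d9:-→d10:H4→d11:-→d12:-→d13:-→d14:-→d15:H1→d16:-  best=H1
  add 43.124.189.0/24 -> H2 at depth 24
  add 43.124.189.87/32 -> H0 at depth 32
  - 43.124.189.87/32 clear@32
  - 255.0.0.0/8 clear@8
  ? 255.230.248.192  path d0:H1→d1:-→d2:-→d3:-→d4:-→d5:-→d6:-→d7:-→d8:-→d9:-→d10:H4→d11:-→d12:-→d13:-→d14:-→d15:H1→d16:-→d17:-→d18:-→d19:-→d20:-→d21:-→d22:-→d23:-→d24:-→d25:-→d26:-→d27:-→d28:H0  best=H0
  add 43.0.0.0/8 -> H5 at depth 8
  ? 144.9.230.158  path d0:H1→d1:-  best=H1
  add 0.0.0.0/0 -> H4 at depth 0
  ? 255.230.248.192  path d0:H4→d1:-→d2:-→d3:-→d4:-→d5:-→d6:-→d7:-→d8:-→d9:-→d10:H4→d11:-→d12:-→d13:-→d14:-→d15:H1→d16:-→d17:-→d18:-→d19:-→d20:-→d21:-→d22:-→d23:-→d24:-→d25:-→d26:-→d27:-→d28:H0  best=H0
  ? 255.192.0.8  path d0:H4→d1:-→d2:-→d3:-→d4:-→d5:-→d6:-→d7:-→d8:-→d9:-→d10:H4  best=H4
  add 43.112.0.0/12 -> H3 at depth 12
  ? 255.230.0.0  path d0:H4→d1:-→d2:-→d3:-→d4:-→d5:-→d6:-→d7:-→d8:-→d9:-→d10:H4→d11:-→d12:-→d13:-→d14:-→d15:H1→d16:-  best=H1
  - 43.124.176.0/20 clear@20

== LOOKUPS ==
["H1","H2","H1","H4","H4","H1","H4","H1","H0","H1","H0","H4","H1"]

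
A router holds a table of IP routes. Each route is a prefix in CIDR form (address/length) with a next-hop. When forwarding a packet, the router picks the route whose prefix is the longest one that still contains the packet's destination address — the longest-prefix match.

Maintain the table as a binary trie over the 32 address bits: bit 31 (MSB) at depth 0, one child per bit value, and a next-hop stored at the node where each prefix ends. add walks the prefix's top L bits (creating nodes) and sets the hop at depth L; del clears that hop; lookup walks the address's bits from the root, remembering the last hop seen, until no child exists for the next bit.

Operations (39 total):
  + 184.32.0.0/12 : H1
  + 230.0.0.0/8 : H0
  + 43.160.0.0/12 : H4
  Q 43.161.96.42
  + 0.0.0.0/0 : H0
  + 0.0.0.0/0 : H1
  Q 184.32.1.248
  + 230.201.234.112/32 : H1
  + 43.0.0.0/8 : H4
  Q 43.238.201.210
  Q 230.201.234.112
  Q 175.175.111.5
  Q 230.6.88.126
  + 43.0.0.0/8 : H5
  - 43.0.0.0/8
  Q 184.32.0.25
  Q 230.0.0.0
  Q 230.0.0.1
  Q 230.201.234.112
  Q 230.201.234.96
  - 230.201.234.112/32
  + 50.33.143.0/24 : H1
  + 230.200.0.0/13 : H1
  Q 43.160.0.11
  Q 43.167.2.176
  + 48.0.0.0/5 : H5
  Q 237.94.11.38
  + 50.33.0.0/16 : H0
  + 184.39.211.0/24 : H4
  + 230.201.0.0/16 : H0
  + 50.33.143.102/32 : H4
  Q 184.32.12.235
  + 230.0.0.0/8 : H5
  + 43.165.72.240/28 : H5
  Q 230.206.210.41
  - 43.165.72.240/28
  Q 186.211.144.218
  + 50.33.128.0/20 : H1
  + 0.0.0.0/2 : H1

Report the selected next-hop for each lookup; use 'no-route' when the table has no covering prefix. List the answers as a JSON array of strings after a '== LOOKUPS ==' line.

Process each operation:
  add 184.32.0.0/12 -> H1 at depth 12
  add 230.0.0.0/8 -> H0 at depth 8
  add 43.160.0.0/12 -> H4 at depth 12
  Q 43.161.96.42: descend 001010111010 ; hops seen [H4] ; pick H4
  add 0.0.0.0/0 -> H0 at depth 0
  add 0.0.0.0/0 -> H1 at depth 0
  Q 184.32.1.248: descend 101110000010 ; hops seen [H1,H1] ; pick H1
  add 230.201.234.112/32 -> H1 at depth 32
  add 43.0.0.0/8 -> H4 at depth 8
  Q 43.238.201.210: descend 001010111 ; hops seen [H1,H4] ; pick H4
  Q 230.201.234.112: descend 11100110110010011110101001110000 ; hops seen [H1,H0,H1] ; pick H1
  Q 175.175.111.5: descend 101 ; hops seen [H1] ; pick H1
  Q 230.6.88.126: descend 11100110 ; hops seen [H1,H0] ; pick H0
  add 43.0.0.0/8 -> H5 at depth 8
  - 43.0.0.0/8 clear@8
  Q 184.32.0.25: descend 101110000010 ; hops seen [H1,H1] ; pick H1
  Q 230.0.0.0: descend 11100110 ; hops seen [H1,H0] ; pick H0
  Q 230.0.0.1: descend 11100110 ; hops seen [H1,H0] ; pick H0
  Q 230.201.234.112: descend 11100110110010011110101001110000 ; hops seen [H1,H0,H1] ; pick H1
  Q 230.201.234.96: descend 111001101100100111101010011 ; hops seen [H1,H0] ; pick H0
  - 230.201.234.112/32 clear@32
  add 50.33.143.0/24 -> H1 at depth 24
  add 230.200.0.0/13 -> H1 at depth 13
  Q 43.160.0.11: descend 001010111010 ; hops seen [H1,H4] ; pick H4
  Q 43.167.2.176: descend 001010111010 ; hops seen [H1,H4] ; pick H4
  add 48.0.0.0/5 -> H5 at depth 5
  Q 237.94.11.38: descend 1110 ; hops seen [H1] ; pick H1
  add 50.33.0.0/16 -> H0 at depth 16
  add 184.39.211.0/24 -> H4 at depth 24
  add 230.201.0.0/16 -> H0 at depth 16
  add 50.33.143.102/32 -> H4 at depth 32
  Q 184.32.12.235: descend 1011100000100 ; hops seen [H1,H1] ; pick H1
  add 230.0.0.0/8 -> H5 at depth 8
  add 43.165.72.240/28 -> H5 at depth 28
  Q 230.206.210.41: descend 1110011011001 ; hops seen [H1,H5,H1] ; pick H1
  - 43.165.72.240/28 clear@28
  Q 186.211.144.218: descend 101110 ; hops seen [H1] ; pick H1
  add 50.33.128.0/20 -> H1 at depth 20
  add 0.0.0.0/2 -> H1 at depth 2

== LOOKUPS ==
["H4","H1","H4","H1","H1","H0","H1","H0","H0","H1","H0","H4","H4","H1","H1","H1","H1"]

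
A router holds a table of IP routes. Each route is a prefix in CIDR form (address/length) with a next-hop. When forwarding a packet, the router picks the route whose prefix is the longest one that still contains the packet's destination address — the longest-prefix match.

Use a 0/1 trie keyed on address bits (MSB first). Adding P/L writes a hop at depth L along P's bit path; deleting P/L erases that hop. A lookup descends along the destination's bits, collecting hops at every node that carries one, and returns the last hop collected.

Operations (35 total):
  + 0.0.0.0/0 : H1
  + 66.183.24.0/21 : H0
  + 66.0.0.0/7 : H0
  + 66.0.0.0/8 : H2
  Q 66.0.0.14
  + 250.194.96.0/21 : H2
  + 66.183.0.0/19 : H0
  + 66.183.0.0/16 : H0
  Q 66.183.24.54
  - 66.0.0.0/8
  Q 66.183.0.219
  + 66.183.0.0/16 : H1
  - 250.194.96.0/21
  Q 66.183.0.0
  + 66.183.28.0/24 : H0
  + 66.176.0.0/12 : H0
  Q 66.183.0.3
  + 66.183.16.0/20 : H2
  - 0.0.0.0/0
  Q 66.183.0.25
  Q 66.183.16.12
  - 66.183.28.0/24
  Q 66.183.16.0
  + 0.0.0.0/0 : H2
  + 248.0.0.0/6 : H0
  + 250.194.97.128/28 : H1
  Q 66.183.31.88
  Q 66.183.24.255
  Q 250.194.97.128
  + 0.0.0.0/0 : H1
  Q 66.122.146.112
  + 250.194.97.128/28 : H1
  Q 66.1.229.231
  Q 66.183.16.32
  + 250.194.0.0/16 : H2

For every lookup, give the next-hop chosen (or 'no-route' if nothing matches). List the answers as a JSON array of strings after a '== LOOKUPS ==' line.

Trace:
  add 0.0.0.0/0 -> H1 at depth 0
  add 66.183.24.0/21 -> H0 at depth 21
  add 66.0.0.0/7 -> H0 at depth 7
  add 66.0.0.0/8 -> H2 at depth 8
  ? 66.0.0.14  path d0:H1→d1:-→d2:-→d3:-→d4:-→d5:-→d6:-→d7:H0→d8:H2  best=H2
  add 250.194.96.0/21 -> H2 at depth 21
  add 66.183.0.0/19 -> H0 at depth 19
  add 66.183.0.0/16 -> H0 at depth 16
  ? 66.183.24.54  path d0:H1→d1:-→d2:-→d3:-→d4:-→d5:-→d6:-→d7:H0→d8:H2→d9:-→d10:-→d11:-→d12:-→d13:-→d14:-→d15:-→d16:H0→d17:-→d18:-→d19:H0→d20:-→d21:H0  best=H0
  del 66.0.0.0/8 (clear depth 8)
  ? 66.183.0.219  path d0:H1→d1:-→d2:-→d3:-→d4:-→d5:-→d6:-→d7:H0→d8:-→d9:-→d10:-→d11:-→d12:-→d13:-→d14:-→d15:-→d16:H0→d17:-→d18:-→d19:H0  best=H0
  add 66.183.0.0/16 -> H1 at depth 16
  del 250.194.96.0/21 (clear depth 21)
  ? 66.183.0.0  path d0:H1→d1:-→d2:-→d3:-→d4:-→d5:-→d6:-→d7:H0→d8:-→d9:-→d10:-→d11:-→d12:-→d13:-→d14:-→d15:-→d16:H1→d17:-→d18:-→d19:H0  best=H0
  add 66.183.28.0/24 -> H0 at depth 24
  add 66.176.0.0/12 -> H0 at depth 12
  ? 66.183.0.3  path d0:H1→d1:-→d2:-→d3:-→d4:-→d5:-→d6:-→d7:H0→d8:-→d9:-→d10:-→d11:-→d12:H0→d13:-→d14:-→d15:-→d16:H1→d17:-→d18:-→d19:H0  best=H0
  add 66.183.16.0/20 -> H2 at depth 20
  del 0.0.0.0/0 (clear depth 0)
  ? 66.183.0.25  path d0:-→d1:-→d2:-→d3:-→d4:-→d5:-→d6:-→d7:H0→d8:-→d9:-→d10:-→d11:-→d12:H0→d13:-→d14:-→d15:-→d16:H1→d17:-→d18:-→d19:H0  best=H0
  ? 66.183.16.12  path d0:-→d1:-→d2:-→d3:-→d4:-→d5:-→d6:-→d7:H0→d8:-→d9:-→d10:-→d11:-→d12:H0→d13:-→d14:-→d15:-→d16:H1→d17:-→d18:-→d19:H0→d20:H2  best=H2
  del 66.183.28.0/24 (clear depth 24)
  ? 66.183.16.0  path d0:-→d1:-→d2:-→d3:-→d4:-→d5:-→d6:-→d7:H0→d8:-→d9:-→d10:-→d11:-→d12:H0→d13:-→d14:-→d15:-→d16:H1→d17:-→d18:-→d19:H0→d20:H2  best=H2
  add 0.0.0.0/0 -> H2 at depth 0
  add 248.0.0.0/6 -> H0 at depth 6
  add 250.194.97.128/28 -> H1 at depth 28
  ? 66.183.31.88  path d0:H2→d1:-→d2:-→d3:-→d4:-→d5:-→d6:-→d7:H0→d8:-→d9:-→d10:-→d11:-→d12:H0→d13:-→d14:-→d15:-→d16:H1→d17:-→d18:-→d19:H0→d20:H2→d21:H0→d22:-  best=H0
  ? 66.183.24.255  path d0:H2→d1:-→d2:-→d3:-→d4:-→d5:-→d6:-→d7:H0→d8:-→d9:-→d10:-→d11:-→d12:H0→d13:-→d14:-→d15:-→d16:H1→d17:-→d18:-→d19:H0→d20:H2→d21:H0  best=H0
  ? 250.194.97.128  path d0:H2→d1:-→d2:-→d3:-→d4:-→d5:-→d6:H0→d7:-→d8:-→d9:-→d10:-→d11:-→d12:-→d13:-→d14:-→d15:-→d16:-→d17:-→d18:-→d19:-→d20:-→d21:-→d22:-→d23:-→d24:-→d25:-→d26:-→d27:-→d28:H1  best=H1
  add 0.0.0.0/0 -> H1 at depth 0
  ? 66.122.146.112  path d0:H1→d1:-→d2:-→d3:-→d4:-→d5:-→d6:-→d7:H0→d8:-  best=H0
  add 250.194.97.128/28 -> H1 at depth 28
  ? 66.1.229.231  path d0:H1→d1:-→d2:-→d3:-→d4:-→d5:-→d6:-→d7:H0→d8:-  best=H0
  ? 66.183.16.32  path d0:H1→d1:-→d2:-→d3:-→d4:-→d5:-→d6:-→d7:H0→d8:-→d9:-→d10:-→d11:-→d12:H0→d13:-→d14:-→d15:-→d16:H1→d17:-→d18:-→d19:H0→d20:H2  best=H2
  add 250.194.0.0/16 -> H2 at depth 16

== LOOKUPS ==
["H2","H0","H0","H0","H0","H0","H2","H2","H0","H0","H1","H0","H0","H2"]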